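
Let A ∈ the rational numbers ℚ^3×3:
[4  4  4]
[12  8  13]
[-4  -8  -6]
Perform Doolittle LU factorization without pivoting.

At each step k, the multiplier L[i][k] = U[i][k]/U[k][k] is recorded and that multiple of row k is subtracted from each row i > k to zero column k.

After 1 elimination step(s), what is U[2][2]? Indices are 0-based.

U[2][2] = -2

k=0: U[0][0]=4
  eliminate (1,0): mult=3, new row 1: (0, -4, 1); set L[1][0]=3
  eliminate (2,0): mult=-1, new row 2: (0, -4, -2); set L[2][0]=-1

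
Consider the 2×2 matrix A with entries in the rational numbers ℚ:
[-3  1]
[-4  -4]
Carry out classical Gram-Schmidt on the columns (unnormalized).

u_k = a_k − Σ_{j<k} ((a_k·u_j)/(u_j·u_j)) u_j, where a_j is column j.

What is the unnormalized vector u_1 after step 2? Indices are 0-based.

Step 1: u_0 = a_0 = (-3, -4).
Step 2: u_1 = a_1 − (13/25)·u_0 = (64/25, -48/25).

u_1 = (64/25, -48/25)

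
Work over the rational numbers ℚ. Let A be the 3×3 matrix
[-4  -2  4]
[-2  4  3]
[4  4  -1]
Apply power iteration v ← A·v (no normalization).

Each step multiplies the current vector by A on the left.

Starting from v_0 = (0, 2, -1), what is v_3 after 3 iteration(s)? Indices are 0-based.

v_0 = (0, 2, -1).
v_1 = A·v_0 = (-8, 5, 9).
v_2 = A·v_1 = (58, 63, -21).
v_3 = A·v_2 = (-442, 73, 505).

v_3 = (-442, 73, 505)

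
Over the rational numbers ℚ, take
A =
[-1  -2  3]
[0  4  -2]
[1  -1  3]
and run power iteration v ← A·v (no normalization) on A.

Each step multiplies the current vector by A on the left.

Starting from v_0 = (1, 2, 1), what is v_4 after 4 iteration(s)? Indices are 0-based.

v_0 = (1, 2, 1).
v_1 = A·v_0 = (-2, 6, 2).
v_2 = A·v_1 = (-4, 20, -2).
v_3 = A·v_2 = (-42, 84, -30).
v_4 = A·v_3 = (-216, 396, -216).

v_4 = (-216, 396, -216)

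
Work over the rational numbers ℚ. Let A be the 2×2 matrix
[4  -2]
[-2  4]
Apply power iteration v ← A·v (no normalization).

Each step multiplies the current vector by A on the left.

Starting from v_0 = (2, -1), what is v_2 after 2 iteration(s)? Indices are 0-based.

v_0 = (2, -1).
v_1 = A·v_0 = (10, -8).
v_2 = A·v_1 = (56, -52).

v_2 = (56, -52)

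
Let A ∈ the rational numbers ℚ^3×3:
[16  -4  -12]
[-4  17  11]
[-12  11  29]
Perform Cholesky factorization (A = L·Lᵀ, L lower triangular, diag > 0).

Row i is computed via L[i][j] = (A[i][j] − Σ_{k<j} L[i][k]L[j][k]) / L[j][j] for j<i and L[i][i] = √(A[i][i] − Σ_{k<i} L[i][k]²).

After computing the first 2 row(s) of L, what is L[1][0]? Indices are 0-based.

L[1][0] = -1

Step 1: L[0][0] = √(16) = 4.
  L[1][0] = (-4) / L[0][0] = -1.
Step 2: L[1][1] = √(16) = 4.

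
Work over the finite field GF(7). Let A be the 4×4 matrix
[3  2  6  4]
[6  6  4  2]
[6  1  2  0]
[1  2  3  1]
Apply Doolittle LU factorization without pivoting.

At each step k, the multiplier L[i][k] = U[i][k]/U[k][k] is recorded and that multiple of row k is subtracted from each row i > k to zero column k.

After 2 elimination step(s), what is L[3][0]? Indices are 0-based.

L[3][0] = 5

[col 0] pivot 3
  R1 -= 2*R0 → (0, 2, 6, 1)  (L[1][0] := 2)
  R2 -= 2*R0 → (0, 4, 4, 6)  (L[2][0] := 2)
  R3 -= 5*R0 → (0, 6, 1, 2)  (L[3][0] := 5)
[col 1] pivot 2
  R2 -= 2*R1 → (0, 0, 6, 4)  (L[2][1] := 2)
  R3 -= 3*R1 → (0, 0, 4, 6)  (L[3][1] := 3)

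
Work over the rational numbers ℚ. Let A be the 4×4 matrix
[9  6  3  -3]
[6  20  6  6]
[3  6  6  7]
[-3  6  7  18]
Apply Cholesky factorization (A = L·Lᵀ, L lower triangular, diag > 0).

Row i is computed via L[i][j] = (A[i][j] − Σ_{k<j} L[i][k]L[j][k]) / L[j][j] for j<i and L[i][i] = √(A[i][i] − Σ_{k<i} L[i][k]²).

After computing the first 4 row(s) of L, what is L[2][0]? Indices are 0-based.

Step 1: L[0][0] = √(9) = 3.
  L[1][0] = (6) / L[0][0] = 2.
Step 2: L[1][1] = √(16) = 4.
  L[2][0] = (3) / L[0][0] = 1.
  L[2][1] = (4) / L[1][1] = 1.
Step 3: L[2][2] = √(4) = 2.
  L[3][0] = (-3) / L[0][0] = -1.
  L[3][1] = (8) / L[1][1] = 2.
  L[3][2] = (6) / L[2][2] = 3.
Step 4: L[3][3] = √(4) = 2.

L[2][0] = 1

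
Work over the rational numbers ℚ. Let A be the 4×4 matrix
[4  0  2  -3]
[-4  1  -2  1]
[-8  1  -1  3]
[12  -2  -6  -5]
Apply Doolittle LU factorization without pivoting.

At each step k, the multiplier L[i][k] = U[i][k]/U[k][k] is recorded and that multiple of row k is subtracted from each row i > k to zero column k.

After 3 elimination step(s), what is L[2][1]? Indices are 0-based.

L[2][1] = 1

k=0: U[0][0]=4
  eliminate (1,0): mult=-1, new row 1: (0, 1, 0, -2); set L[1][0]=-1
  eliminate (2,0): mult=-2, new row 2: (0, 1, 3, -3); set L[2][0]=-2
  eliminate (3,0): mult=3, new row 3: (0, -2, -12, 4); set L[3][0]=3
k=1: U[1][1]=1
  eliminate (2,1): mult=1, new row 2: (0, 0, 3, -1); set L[2][1]=1
  eliminate (3,1): mult=-2, new row 3: (0, 0, -12, 0); set L[3][1]=-2
k=2: U[2][2]=3
  eliminate (3,2): mult=-4, new row 3: (0, 0, 0, -4); set L[3][2]=-4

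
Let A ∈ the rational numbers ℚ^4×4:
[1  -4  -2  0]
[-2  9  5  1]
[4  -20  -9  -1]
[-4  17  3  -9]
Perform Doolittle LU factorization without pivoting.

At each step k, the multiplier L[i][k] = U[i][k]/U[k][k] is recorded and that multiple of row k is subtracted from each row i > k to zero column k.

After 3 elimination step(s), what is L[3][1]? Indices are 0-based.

L[3][1] = 1

k=0: U[0][0]=1
  eliminate (1,0): mult=-2, new row 1: (0, 1, 1, 1); set L[1][0]=-2
  eliminate (2,0): mult=4, new row 2: (0, -4, -1, -1); set L[2][0]=4
  eliminate (3,0): mult=-4, new row 3: (0, 1, -5, -9); set L[3][0]=-4
k=1: U[1][1]=1
  eliminate (2,1): mult=-4, new row 2: (0, 0, 3, 3); set L[2][1]=-4
  eliminate (3,1): mult=1, new row 3: (0, 0, -6, -10); set L[3][1]=1
k=2: U[2][2]=3
  eliminate (3,2): mult=-2, new row 3: (0, 0, 0, -4); set L[3][2]=-2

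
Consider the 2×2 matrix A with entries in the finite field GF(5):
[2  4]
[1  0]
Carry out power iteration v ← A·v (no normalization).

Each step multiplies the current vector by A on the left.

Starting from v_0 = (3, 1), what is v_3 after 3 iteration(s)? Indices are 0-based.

v_0 = (3, 1).
v_1 = A·v_0 = (0, 3).
v_2 = A·v_1 = (2, 0).
v_3 = A·v_2 = (4, 2).

v_3 = (4, 2)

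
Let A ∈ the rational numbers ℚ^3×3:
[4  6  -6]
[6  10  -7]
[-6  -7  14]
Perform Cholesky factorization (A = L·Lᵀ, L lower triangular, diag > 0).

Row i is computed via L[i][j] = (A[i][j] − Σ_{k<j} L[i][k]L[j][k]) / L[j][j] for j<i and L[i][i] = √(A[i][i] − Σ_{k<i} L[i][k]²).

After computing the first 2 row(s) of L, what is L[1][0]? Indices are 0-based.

L[1][0] = 3

Step 1: L[0][0] = √(4) = 2.
  L[1][0] = (6) / L[0][0] = 3.
Step 2: L[1][1] = √(1) = 1.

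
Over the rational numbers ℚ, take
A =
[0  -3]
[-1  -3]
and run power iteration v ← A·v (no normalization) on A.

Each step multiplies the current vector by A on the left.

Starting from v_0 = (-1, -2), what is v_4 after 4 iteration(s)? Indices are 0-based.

v_0 = (-1, -2).
v_1 = A·v_0 = (6, 7).
v_2 = A·v_1 = (-21, -27).
v_3 = A·v_2 = (81, 102).
v_4 = A·v_3 = (-306, -387).

v_4 = (-306, -387)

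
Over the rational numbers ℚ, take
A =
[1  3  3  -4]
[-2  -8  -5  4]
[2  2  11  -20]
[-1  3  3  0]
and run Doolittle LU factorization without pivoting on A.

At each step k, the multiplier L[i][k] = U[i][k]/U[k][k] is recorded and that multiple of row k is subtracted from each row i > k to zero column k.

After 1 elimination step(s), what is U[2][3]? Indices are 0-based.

k=0: U[0][0]=1
  eliminate (1,0): mult=-2, new row 1: (0, -2, 1, -4); set L[1][0]=-2
  eliminate (2,0): mult=2, new row 2: (0, -4, 5, -12); set L[2][0]=2
  eliminate (3,0): mult=-1, new row 3: (0, 6, 6, -4); set L[3][0]=-1

U[2][3] = -12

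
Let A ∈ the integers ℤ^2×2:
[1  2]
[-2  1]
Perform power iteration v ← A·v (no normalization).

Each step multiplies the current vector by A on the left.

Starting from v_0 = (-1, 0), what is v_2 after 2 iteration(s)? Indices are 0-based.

v_0 = (-1, 0).
v_1 = A·v_0 = (-1, 2).
v_2 = A·v_1 = (3, 4).

v_2 = (3, 4)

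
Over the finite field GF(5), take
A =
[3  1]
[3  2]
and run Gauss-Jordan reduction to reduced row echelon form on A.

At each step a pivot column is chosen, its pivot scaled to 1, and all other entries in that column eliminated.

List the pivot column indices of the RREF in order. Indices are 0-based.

pivot(0,0)=3: scale R0 → (1, 2)
  clear (1,0): R1 −= (3)R0 → (0, 1)
pivot(1,1)=1: scale R1 → (0, 1)
  clear (0,1): R0 −= (2)R1 → (1, 0)

pivot columns: 0, 1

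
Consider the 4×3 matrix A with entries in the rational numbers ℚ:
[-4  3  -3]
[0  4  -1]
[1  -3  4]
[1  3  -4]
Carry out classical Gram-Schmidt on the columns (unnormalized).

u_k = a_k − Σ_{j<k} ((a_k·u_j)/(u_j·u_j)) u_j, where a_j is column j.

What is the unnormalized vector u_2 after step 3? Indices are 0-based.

u_2 = (-2/35, 81/35, 7/5, -57/35)

Step 1: u_0 = a_0 = (-4, 0, 1, 1).
Step 2: u_1 = a_1 − (-2/3)·u_0 = (1/3, 4, -7/3, 11/3).
Step 3: u_2 = a_2 − (2/3)·u_0 − (-29/35)·u_1 = (-2/35, 81/35, 7/5, -57/35).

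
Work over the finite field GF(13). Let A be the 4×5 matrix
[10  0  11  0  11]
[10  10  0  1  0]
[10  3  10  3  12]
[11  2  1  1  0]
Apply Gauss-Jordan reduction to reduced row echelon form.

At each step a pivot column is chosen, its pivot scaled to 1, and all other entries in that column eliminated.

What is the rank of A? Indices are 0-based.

rank = 4

[1] R0 /= 10  ⇒  (1, 0, 5, 0, 5)
     R1 -= 10·R0  ⇒  (0, 10, 2, 1, 2)
     R2 -= 10·R0  ⇒  (0, 3, 12, 3, 1)
     R3 -= 11·R0  ⇒  (0, 2, 11, 1, 10)
[2] R1 /= 10  ⇒  (0, 1, 8, 4, 8)
     R2 -= 3·R1  ⇒  (0, 0, 1, 4, 3)
     R3 -= 2·R1  ⇒  (0, 0, 8, 6, 7)
[3] R2 /= 1  ⇒  (0, 0, 1, 4, 3)
     R0 -= 5·R2  ⇒  (1, 0, 0, 6, 3)
     R1 -= 8·R2  ⇒  (0, 1, 0, 11, 10)
     R3 -= 8·R2  ⇒  (0, 0, 0, 0, 9)
column 3 empty below row 3
[4] R3 /= 9  ⇒  (0, 0, 0, 0, 1)
     R0 -= 3·R3  ⇒  (1, 0, 0, 6, 0)
     R1 -= 10·R3  ⇒  (0, 1, 0, 11, 0)
     R2 -= 3·R3  ⇒  (0, 0, 1, 4, 0)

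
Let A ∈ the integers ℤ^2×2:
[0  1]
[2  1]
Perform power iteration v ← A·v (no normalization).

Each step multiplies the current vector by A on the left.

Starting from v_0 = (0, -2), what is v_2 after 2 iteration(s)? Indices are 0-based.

v_2 = (-2, -6)

v_0 = (0, -2).
v_1 = A·v_0 = (-2, -2).
v_2 = A·v_1 = (-2, -6).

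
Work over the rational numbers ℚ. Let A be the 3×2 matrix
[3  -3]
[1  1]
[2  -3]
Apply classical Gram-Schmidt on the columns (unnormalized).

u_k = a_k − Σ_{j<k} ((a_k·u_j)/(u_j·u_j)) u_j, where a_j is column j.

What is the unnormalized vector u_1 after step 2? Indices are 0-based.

u_1 = (0, 2, -1)

Step 1: u_0 = a_0 = (3, 1, 2).
Step 2: u_1 = a_1 − (-1)·u_0 = (0, 2, -1).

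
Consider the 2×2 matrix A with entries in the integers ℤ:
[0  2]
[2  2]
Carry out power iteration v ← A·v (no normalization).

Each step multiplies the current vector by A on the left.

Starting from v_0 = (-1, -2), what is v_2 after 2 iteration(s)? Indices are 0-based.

v_2 = (-12, -20)

v_0 = (-1, -2).
v_1 = A·v_0 = (-4, -6).
v_2 = A·v_1 = (-12, -20).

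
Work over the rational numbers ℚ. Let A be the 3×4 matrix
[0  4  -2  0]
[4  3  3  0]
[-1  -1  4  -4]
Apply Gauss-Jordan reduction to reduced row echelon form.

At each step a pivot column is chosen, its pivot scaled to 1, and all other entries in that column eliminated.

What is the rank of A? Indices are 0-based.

rank = 3

pivot(0,0): swap R0↔R1
pivot(0,0)=4: scale R0 → (1, 3/4, 3/4, 0)
  clear (2,0): R2 −= (-1)R0 → (0, -1/4, 19/4, -4)
pivot(1,1)=4: scale R1 → (0, 1, -1/2, 0)
  clear (0,1): R0 −= (3/4)R1 → (1, 0, 9/8, 0)
  clear (2,1): R2 −= (-1/4)R1 → (0, 0, 37/8, -4)
pivot(2,2)=37/8: scale R2 → (0, 0, 1, -32/37)
  clear (0,2): R0 −= (9/8)R2 → (1, 0, 0, 36/37)
  clear (1,2): R1 −= (-1/2)R2 → (0, 1, 0, -16/37)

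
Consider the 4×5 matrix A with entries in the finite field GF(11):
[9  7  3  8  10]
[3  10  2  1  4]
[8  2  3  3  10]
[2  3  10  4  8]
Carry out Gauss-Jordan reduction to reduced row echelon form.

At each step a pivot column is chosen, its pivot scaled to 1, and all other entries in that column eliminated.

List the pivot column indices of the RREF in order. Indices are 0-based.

step 1: normalize row 0 (÷9) = (1, 2, 4, 7, 6)
  row 1: subtract 3×row0 = (0, 4, 1, 2, 8)
  row 2: subtract 8×row0 = (0, 8, 4, 2, 6)
  row 3: subtract 2×row0 = (0, 10, 2, 1, 7)
step 2: normalize row 1 (÷4) = (0, 1, 3, 6, 2)
  row 0: subtract 2×row1 = (1, 0, 9, 6, 2)
  row 2: subtract 8×row1 = (0, 0, 2, 9, 1)
  row 3: subtract 10×row1 = (0, 0, 5, 7, 9)
step 3: normalize row 2 (÷2) = (0, 0, 1, 10, 6)
  row 0: subtract 9×row2 = (1, 0, 0, 4, 3)
  row 1: subtract 3×row2 = (0, 1, 0, 9, 6)
  row 3: subtract 5×row2 = (0, 0, 0, 1, 1)
step 4: normalize row 3 (÷1) = (0, 0, 0, 1, 1)
  row 0: subtract 4×row3 = (1, 0, 0, 0, 10)
  row 1: subtract 9×row3 = (0, 1, 0, 0, 8)
  row 2: subtract 10×row3 = (0, 0, 1, 0, 7)

pivot columns: 0, 1, 2, 3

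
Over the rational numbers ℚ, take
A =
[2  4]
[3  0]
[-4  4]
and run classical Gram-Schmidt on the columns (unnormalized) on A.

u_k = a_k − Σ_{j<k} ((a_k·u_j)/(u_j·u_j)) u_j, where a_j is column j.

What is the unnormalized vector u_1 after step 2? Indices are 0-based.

u_1 = (132/29, 24/29, 84/29)

Step 1: u_0 = a_0 = (2, 3, -4).
Step 2: u_1 = a_1 − (-8/29)·u_0 = (132/29, 24/29, 84/29).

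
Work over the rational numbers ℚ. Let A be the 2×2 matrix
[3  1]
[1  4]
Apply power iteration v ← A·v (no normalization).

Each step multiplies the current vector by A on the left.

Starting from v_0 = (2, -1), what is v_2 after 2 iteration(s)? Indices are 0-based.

v_0 = (2, -1).
v_1 = A·v_0 = (5, -2).
v_2 = A·v_1 = (13, -3).

v_2 = (13, -3)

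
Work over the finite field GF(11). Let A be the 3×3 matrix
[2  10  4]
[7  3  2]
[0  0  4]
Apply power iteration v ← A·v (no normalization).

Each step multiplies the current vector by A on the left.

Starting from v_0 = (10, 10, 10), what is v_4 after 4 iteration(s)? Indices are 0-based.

v_4 = (8, 0, 8)

v_0 = (10, 10, 10).
v_1 = A·v_0 = (6, 10, 7).
v_2 = A·v_1 = (8, 9, 6).
v_3 = A·v_2 = (9, 7, 2).
v_4 = A·v_3 = (8, 0, 8).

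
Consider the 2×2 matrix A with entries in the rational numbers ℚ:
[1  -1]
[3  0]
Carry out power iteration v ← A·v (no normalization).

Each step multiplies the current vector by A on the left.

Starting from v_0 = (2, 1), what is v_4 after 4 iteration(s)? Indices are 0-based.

v_4 = (7, -24)

v_0 = (2, 1).
v_1 = A·v_0 = (1, 6).
v_2 = A·v_1 = (-5, 3).
v_3 = A·v_2 = (-8, -15).
v_4 = A·v_3 = (7, -24).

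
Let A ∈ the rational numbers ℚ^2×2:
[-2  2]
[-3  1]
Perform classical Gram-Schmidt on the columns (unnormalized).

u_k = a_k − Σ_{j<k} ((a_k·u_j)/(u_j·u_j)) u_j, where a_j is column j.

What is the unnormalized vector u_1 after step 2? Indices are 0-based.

u_1 = (12/13, -8/13)

Step 1: u_0 = a_0 = (-2, -3).
Step 2: u_1 = a_1 − (-7/13)·u_0 = (12/13, -8/13).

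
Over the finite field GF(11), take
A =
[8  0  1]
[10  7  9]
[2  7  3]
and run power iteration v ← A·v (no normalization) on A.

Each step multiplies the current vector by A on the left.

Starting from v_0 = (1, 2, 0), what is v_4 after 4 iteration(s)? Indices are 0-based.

v_0 = (1, 2, 0).
v_1 = A·v_0 = (8, 2, 5).
v_2 = A·v_1 = (3, 7, 1).
v_3 = A·v_2 = (3, 0, 3).
v_4 = A·v_3 = (5, 2, 4).

v_4 = (5, 2, 4)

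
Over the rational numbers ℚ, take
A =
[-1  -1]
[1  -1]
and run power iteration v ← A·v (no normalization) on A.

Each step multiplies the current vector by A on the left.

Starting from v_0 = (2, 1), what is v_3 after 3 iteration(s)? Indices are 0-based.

v_3 = (2, 6)

v_0 = (2, 1).
v_1 = A·v_0 = (-3, 1).
v_2 = A·v_1 = (2, -4).
v_3 = A·v_2 = (2, 6).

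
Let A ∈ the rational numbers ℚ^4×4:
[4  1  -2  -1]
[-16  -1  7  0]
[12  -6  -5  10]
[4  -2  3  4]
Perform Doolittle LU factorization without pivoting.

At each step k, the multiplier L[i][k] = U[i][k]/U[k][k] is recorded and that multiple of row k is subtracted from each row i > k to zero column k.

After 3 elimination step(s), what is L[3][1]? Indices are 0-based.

L[3][1] = -1

[col 0] pivot 4
  R1 -= -4*R0 → (0, 3, -1, -4)  (L[1][0] := -4)
  R2 -= 3*R0 → (0, -9, 1, 13)  (L[2][0] := 3)
  R3 -= 1*R0 → (0, -3, 5, 5)  (L[3][0] := 1)
[col 1] pivot 3
  R2 -= -3*R1 → (0, 0, -2, 1)  (L[2][1] := -3)
  R3 -= -1*R1 → (0, 0, 4, 1)  (L[3][1] := -1)
[col 2] pivot -2
  R3 -= -2*R2 → (0, 0, 0, 3)  (L[3][2] := -2)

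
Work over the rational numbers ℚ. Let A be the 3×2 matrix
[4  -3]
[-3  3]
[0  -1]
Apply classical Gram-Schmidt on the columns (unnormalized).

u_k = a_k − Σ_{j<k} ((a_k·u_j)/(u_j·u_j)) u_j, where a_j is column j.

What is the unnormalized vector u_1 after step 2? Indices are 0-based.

Step 1: u_0 = a_0 = (4, -3, 0).
Step 2: u_1 = a_1 − (-21/25)·u_0 = (9/25, 12/25, -1).

u_1 = (9/25, 12/25, -1)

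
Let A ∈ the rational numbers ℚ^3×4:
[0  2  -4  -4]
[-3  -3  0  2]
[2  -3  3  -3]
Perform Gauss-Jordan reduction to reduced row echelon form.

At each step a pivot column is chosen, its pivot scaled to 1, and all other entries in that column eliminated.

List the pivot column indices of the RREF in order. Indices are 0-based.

[1] R0 <-> R1
[1] R0 /= -3  ⇒  (1, 1, 0, -2/3)
     R2 -= 2·R0  ⇒  (0, -5, 3, -5/3)
[2] R1 /= 2  ⇒  (0, 1, -2, -2)
     R0 -= 1·R1  ⇒  (1, 0, 2, 4/3)
     R2 -= -5·R1  ⇒  (0, 0, -7, -35/3)
[3] R2 /= -7  ⇒  (0, 0, 1, 5/3)
     R0 -= 2·R2  ⇒  (1, 0, 0, -2)
     R1 -= -2·R2  ⇒  (0, 1, 0, 4/3)

pivot columns: 0, 1, 2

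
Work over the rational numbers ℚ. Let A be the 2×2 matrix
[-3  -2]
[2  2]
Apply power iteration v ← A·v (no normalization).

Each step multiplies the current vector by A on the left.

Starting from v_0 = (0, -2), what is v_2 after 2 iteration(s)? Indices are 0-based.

v_2 = (-4, 0)

v_0 = (0, -2).
v_1 = A·v_0 = (4, -4).
v_2 = A·v_1 = (-4, 0).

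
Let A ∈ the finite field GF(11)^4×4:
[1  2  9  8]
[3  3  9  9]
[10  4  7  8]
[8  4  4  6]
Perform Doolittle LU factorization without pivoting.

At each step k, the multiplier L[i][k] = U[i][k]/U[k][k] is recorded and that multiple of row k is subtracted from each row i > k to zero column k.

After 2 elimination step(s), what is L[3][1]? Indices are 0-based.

L[3][1] = 4

Step 1: pivot at (0,0) is 1.
  row1 ← row1 − (3)·row0  ⇒  L[1][0]=3, U row1=(0, 8, 4, 7)
  row2 ← row2 − (10)·row0  ⇒  L[2][0]=10, U row2=(0, 6, 5, 5)
  row3 ← row3 − (8)·row0  ⇒  L[3][0]=8, U row3=(0, 10, 9, 8)
Step 2: pivot at (1,1) is 8.
  row2 ← row2 − (9)·row1  ⇒  L[2][1]=9, U row2=(0, 0, 2, 8)
  row3 ← row3 − (4)·row1  ⇒  L[3][1]=4, U row3=(0, 0, 4, 2)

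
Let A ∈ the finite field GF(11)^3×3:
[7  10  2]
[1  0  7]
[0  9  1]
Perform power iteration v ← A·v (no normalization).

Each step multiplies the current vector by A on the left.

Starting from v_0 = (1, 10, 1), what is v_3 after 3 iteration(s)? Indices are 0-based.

v_0 = (1, 10, 1).
v_1 = A·v_0 = (10, 8, 3).
v_2 = A·v_1 = (2, 9, 9).
v_3 = A·v_2 = (1, 10, 2).

v_3 = (1, 10, 2)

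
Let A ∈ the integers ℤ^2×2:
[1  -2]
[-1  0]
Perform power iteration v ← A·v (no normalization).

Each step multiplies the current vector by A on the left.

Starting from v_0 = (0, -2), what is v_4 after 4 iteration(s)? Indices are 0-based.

v_4 = (20, -12)

v_0 = (0, -2).
v_1 = A·v_0 = (4, 0).
v_2 = A·v_1 = (4, -4).
v_3 = A·v_2 = (12, -4).
v_4 = A·v_3 = (20, -12).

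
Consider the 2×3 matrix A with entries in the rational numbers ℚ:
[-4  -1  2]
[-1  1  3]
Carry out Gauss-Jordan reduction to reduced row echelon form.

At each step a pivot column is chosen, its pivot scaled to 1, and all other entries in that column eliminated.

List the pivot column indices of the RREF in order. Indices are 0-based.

[1] R0 /= -4  ⇒  (1, 1/4, -1/2)
     R1 -= -1·R0  ⇒  (0, 5/4, 5/2)
[2] R1 /= 5/4  ⇒  (0, 1, 2)
     R0 -= 1/4·R1  ⇒  (1, 0, -1)

pivot columns: 0, 1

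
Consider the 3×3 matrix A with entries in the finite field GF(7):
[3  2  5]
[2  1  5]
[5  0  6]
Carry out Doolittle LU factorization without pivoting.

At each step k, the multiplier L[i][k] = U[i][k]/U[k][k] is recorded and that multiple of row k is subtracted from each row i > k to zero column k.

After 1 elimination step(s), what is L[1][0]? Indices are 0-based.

Step 1: pivot at (0,0) is 3.
  row1 ← row1 − (3)·row0  ⇒  L[1][0]=3, U row1=(0, 2, 4)
  row2 ← row2 − (4)·row0  ⇒  L[2][0]=4, U row2=(0, 6, 0)

L[1][0] = 3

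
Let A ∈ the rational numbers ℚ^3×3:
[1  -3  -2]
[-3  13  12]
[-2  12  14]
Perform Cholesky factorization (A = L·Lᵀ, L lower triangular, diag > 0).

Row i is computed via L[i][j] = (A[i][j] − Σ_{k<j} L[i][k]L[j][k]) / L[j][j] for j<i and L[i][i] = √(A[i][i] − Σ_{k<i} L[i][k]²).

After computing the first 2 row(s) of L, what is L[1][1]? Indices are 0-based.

L[1][1] = 2

Step 1: L[0][0] = √(1) = 1.
  L[1][0] = (-3) / L[0][0] = -3.
Step 2: L[1][1] = √(4) = 2.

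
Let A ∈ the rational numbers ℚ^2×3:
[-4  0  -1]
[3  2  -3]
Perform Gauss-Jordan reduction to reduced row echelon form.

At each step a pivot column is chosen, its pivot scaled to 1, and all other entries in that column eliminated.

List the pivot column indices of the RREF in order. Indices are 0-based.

pivot columns: 0, 1

pivot(0,0)=-4: scale R0 → (1, 0, 1/4)
  clear (1,0): R1 −= (3)R0 → (0, 2, -15/4)
pivot(1,1)=2: scale R1 → (0, 1, -15/8)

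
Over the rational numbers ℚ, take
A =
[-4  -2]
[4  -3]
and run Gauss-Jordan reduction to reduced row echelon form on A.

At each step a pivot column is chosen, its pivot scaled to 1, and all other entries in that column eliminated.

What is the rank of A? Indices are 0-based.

rank = 2

[1] R0 /= -4  ⇒  (1, 1/2)
     R1 -= 4·R0  ⇒  (0, -5)
[2] R1 /= -5  ⇒  (0, 1)
     R0 -= 1/2·R1  ⇒  (1, 0)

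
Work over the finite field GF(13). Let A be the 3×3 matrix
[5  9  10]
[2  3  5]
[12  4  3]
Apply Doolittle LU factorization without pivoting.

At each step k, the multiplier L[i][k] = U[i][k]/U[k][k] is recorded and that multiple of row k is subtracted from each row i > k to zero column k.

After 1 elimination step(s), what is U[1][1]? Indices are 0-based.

U[1][1] = 2

k=0: U[0][0]=5
  eliminate (1,0): mult=3, new row 1: (0, 2, 1); set L[1][0]=3
  eliminate (2,0): mult=5, new row 2: (0, 11, 5); set L[2][0]=5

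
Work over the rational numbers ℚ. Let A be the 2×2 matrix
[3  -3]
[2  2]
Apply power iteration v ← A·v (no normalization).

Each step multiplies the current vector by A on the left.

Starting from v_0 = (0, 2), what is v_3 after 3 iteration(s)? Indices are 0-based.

v_3 = (-78, -68)

v_0 = (0, 2).
v_1 = A·v_0 = (-6, 4).
v_2 = A·v_1 = (-30, -4).
v_3 = A·v_2 = (-78, -68).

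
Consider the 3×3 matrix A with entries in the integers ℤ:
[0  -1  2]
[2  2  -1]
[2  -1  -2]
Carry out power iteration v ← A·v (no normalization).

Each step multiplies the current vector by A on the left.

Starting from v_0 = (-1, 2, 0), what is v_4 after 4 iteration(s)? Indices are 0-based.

v_0 = (-1, 2, 0).
v_1 = A·v_0 = (-2, 2, -4).
v_2 = A·v_1 = (-10, 4, 2).
v_3 = A·v_2 = (0, -14, -28).
v_4 = A·v_3 = (-42, 0, 70).

v_4 = (-42, 0, 70)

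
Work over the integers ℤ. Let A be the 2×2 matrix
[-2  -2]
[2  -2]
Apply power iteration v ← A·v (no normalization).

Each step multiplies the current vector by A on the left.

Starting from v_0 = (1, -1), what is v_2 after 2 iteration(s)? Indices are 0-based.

v_0 = (1, -1).
v_1 = A·v_0 = (0, 4).
v_2 = A·v_1 = (-8, -8).

v_2 = (-8, -8)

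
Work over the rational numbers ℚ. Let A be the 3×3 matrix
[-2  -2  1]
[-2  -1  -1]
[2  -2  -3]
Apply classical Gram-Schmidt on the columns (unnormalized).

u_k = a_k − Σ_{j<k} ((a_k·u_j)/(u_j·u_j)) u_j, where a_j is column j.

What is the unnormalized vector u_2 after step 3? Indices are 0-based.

Step 1: u_0 = a_0 = (-2, -2, 2).
Step 2: u_1 = a_1 − (1/6)·u_0 = (-5/3, -2/3, -7/3).
Step 3: u_2 = a_2 − (-1/2)·u_0 − (9/13)·u_1 = (15/13, -20/13, -5/13).

u_2 = (15/13, -20/13, -5/13)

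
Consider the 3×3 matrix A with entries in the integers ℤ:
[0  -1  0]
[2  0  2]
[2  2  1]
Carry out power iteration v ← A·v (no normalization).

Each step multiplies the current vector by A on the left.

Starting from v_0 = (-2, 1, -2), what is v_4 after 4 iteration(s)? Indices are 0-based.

v_4 = (28, -32, -62)

v_0 = (-2, 1, -2).
v_1 = A·v_0 = (-1, -8, -4).
v_2 = A·v_1 = (8, -10, -22).
v_3 = A·v_2 = (10, -28, -26).
v_4 = A·v_3 = (28, -32, -62).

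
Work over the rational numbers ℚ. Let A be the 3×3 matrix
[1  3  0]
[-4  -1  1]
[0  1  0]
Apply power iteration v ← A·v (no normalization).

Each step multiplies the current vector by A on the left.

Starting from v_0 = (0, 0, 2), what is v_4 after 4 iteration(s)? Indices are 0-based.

v_0 = (0, 0, 2).
v_1 = A·v_0 = (0, 2, 0).
v_2 = A·v_1 = (6, -2, 2).
v_3 = A·v_2 = (0, -20, -2).
v_4 = A·v_3 = (-60, 18, -20).

v_4 = (-60, 18, -20)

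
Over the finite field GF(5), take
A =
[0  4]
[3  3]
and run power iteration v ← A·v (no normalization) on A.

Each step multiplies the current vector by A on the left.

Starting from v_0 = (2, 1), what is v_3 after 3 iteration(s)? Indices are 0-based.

v_3 = (1, 0)

v_0 = (2, 1).
v_1 = A·v_0 = (4, 4).
v_2 = A·v_1 = (1, 4).
v_3 = A·v_2 = (1, 0).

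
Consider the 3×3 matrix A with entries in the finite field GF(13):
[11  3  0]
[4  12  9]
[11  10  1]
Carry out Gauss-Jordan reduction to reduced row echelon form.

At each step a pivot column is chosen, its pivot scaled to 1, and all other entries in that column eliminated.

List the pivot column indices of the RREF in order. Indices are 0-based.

pivot columns: 0, 1, 2

step 1: normalize row 0 (÷11) = (1, 5, 0)
  row 1: subtract 4×row0 = (0, 5, 9)
  row 2: subtract 11×row0 = (0, 7, 1)
step 2: normalize row 1 (÷5) = (0, 1, 7)
  row 0: subtract 5×row1 = (1, 0, 4)
  row 2: subtract 7×row1 = (0, 0, 4)
step 3: normalize row 2 (÷4) = (0, 0, 1)
  row 0: subtract 4×row2 = (1, 0, 0)
  row 1: subtract 7×row2 = (0, 1, 0)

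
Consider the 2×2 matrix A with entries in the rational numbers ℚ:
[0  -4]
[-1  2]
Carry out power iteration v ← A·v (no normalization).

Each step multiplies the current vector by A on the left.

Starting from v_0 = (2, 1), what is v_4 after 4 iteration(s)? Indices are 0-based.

v_0 = (2, 1).
v_1 = A·v_0 = (-4, 0).
v_2 = A·v_1 = (0, 4).
v_3 = A·v_2 = (-16, 8).
v_4 = A·v_3 = (-32, 32).

v_4 = (-32, 32)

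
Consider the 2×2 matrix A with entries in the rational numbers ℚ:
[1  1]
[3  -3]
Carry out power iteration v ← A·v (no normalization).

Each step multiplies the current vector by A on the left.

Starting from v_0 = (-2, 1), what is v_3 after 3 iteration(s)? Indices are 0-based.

v_3 = (14, -102)

v_0 = (-2, 1).
v_1 = A·v_0 = (-1, -9).
v_2 = A·v_1 = (-10, 24).
v_3 = A·v_2 = (14, -102).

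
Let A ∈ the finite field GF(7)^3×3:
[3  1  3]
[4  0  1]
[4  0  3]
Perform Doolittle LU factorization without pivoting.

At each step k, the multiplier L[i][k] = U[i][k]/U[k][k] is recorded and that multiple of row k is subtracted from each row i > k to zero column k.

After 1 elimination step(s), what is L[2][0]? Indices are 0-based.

L[2][0] = 6

Step 1: pivot at (0,0) is 3.
  row1 ← row1 − (6)·row0  ⇒  L[1][0]=6, U row1=(0, 1, 4)
  row2 ← row2 − (6)·row0  ⇒  L[2][0]=6, U row2=(0, 1, 6)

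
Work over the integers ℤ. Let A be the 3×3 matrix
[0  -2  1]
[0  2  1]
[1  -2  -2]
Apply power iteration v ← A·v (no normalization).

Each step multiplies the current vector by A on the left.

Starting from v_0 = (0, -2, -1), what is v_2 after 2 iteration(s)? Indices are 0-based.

v_2 = (16, -4, 1)

v_0 = (0, -2, -1).
v_1 = A·v_0 = (3, -5, 6).
v_2 = A·v_1 = (16, -4, 1).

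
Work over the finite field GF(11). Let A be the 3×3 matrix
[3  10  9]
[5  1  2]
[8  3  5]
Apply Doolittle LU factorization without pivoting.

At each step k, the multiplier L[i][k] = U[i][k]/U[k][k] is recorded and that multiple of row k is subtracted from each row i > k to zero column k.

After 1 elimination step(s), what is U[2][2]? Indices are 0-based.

[col 0] pivot 3
  R1 -= 9*R0 → (0, 10, 9)  (L[1][0] := 9)
  R2 -= 10*R0 → (0, 2, 3)  (L[2][0] := 10)

U[2][2] = 3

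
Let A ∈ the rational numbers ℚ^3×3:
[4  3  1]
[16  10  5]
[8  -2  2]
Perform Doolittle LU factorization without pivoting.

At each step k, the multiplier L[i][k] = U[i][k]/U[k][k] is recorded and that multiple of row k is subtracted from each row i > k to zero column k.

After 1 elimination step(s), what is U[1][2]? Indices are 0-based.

U[1][2] = 1

[col 0] pivot 4
  R1 -= 4*R0 → (0, -2, 1)  (L[1][0] := 4)
  R2 -= 2*R0 → (0, -8, 0)  (L[2][0] := 2)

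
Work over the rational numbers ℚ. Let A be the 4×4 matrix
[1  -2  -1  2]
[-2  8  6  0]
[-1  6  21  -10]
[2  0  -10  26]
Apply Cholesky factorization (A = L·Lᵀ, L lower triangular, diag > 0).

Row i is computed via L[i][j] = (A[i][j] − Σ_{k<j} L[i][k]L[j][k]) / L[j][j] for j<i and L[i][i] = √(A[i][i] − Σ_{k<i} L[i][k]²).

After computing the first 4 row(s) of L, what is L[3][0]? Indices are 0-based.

Step 1: L[0][0] = √(1) = 1.
  L[1][0] = (-2) / L[0][0] = -2.
Step 2: L[1][1] = √(4) = 2.
  L[2][0] = (-1) / L[0][0] = -1.
  L[2][1] = (4) / L[1][1] = 2.
Step 3: L[2][2] = √(16) = 4.
  L[3][0] = (2) / L[0][0] = 2.
  L[3][1] = (4) / L[1][1] = 2.
  L[3][2] = (-12) / L[2][2] = -3.
Step 4: L[3][3] = √(9) = 3.

L[3][0] = 2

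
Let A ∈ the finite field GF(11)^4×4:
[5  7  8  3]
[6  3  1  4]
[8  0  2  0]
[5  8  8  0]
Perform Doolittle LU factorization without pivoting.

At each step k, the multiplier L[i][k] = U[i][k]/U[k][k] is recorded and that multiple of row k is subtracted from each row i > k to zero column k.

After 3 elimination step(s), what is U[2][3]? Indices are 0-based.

U[2][3] = 7

[col 0] pivot 5
  R1 -= 10*R0 → (0, 10, 9, 7)  (L[1][0] := 10)
  R2 -= 6*R0 → (0, 2, 9, 4)  (L[2][0] := 6)
  R3 -= 1*R0 → (0, 1, 0, 8)  (L[3][0] := 1)
[col 1] pivot 10
  R2 -= 9*R1 → (0, 0, 5, 7)  (L[2][1] := 9)
  R3 -= 10*R1 → (0, 0, 9, 4)  (L[3][1] := 10)
[col 2] pivot 5
  R3 -= 4*R2 → (0, 0, 0, 9)  (L[3][2] := 4)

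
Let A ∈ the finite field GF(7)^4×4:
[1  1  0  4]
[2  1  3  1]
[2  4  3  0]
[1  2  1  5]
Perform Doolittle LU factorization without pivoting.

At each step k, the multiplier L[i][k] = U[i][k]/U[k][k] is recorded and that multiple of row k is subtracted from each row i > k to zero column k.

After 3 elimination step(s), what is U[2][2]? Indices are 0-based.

k=0: U[0][0]=1
  eliminate (1,0): mult=2, new row 1: (0, 6, 3, 0); set L[1][0]=2
  eliminate (2,0): mult=2, new row 2: (0, 2, 3, 6); set L[2][0]=2
  eliminate (3,0): mult=1, new row 3: (0, 1, 1, 1); set L[3][0]=1
k=1: U[1][1]=6
  eliminate (2,1): mult=5, new row 2: (0, 0, 2, 6); set L[2][1]=5
  eliminate (3,1): mult=6, new row 3: (0, 0, 4, 1); set L[3][1]=6
k=2: U[2][2]=2
  eliminate (3,2): mult=2, new row 3: (0, 0, 0, 3); set L[3][2]=2

U[2][2] = 2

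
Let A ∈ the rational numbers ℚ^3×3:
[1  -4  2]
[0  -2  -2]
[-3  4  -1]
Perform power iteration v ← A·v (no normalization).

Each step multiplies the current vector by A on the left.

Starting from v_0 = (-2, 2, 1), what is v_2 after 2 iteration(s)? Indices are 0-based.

v_0 = (-2, 2, 1).
v_1 = A·v_0 = (-8, -6, 13).
v_2 = A·v_1 = (42, -14, -13).

v_2 = (42, -14, -13)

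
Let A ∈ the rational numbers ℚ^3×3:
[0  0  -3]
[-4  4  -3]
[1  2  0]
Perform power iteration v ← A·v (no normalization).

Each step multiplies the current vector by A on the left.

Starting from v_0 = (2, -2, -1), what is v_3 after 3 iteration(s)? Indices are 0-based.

v_3 = (69, -187, -110)

v_0 = (2, -2, -1).
v_1 = A·v_0 = (3, -13, -2).
v_2 = A·v_1 = (6, -58, -23).
v_3 = A·v_2 = (69, -187, -110).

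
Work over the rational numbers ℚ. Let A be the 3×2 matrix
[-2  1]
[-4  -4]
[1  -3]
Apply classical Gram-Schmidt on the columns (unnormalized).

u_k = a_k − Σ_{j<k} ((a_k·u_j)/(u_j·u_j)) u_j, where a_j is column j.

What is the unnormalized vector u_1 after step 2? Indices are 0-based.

u_1 = (43/21, -40/21, -74/21)

Step 1: u_0 = a_0 = (-2, -4, 1).
Step 2: u_1 = a_1 − (11/21)·u_0 = (43/21, -40/21, -74/21).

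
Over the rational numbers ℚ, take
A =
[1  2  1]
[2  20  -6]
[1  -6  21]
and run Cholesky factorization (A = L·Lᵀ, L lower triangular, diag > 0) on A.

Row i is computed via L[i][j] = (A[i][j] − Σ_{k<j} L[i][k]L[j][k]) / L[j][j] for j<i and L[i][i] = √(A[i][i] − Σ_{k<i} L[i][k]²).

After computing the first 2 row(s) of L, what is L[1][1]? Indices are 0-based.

L[1][1] = 4

Step 1: L[0][0] = √(1) = 1.
  L[1][0] = (2) / L[0][0] = 2.
Step 2: L[1][1] = √(16) = 4.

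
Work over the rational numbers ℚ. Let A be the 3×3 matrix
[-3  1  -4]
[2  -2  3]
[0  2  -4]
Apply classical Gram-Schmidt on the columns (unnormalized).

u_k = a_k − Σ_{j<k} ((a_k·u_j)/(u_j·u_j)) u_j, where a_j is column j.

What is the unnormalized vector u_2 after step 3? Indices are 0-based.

u_2 = (-14/17, -21/17, -14/17)

Step 1: u_0 = a_0 = (-3, 2, 0).
Step 2: u_1 = a_1 − (-7/13)·u_0 = (-8/13, -12/13, 2).
Step 3: u_2 = a_2 − (18/13)·u_0 − (-27/17)·u_1 = (-14/17, -21/17, -14/17).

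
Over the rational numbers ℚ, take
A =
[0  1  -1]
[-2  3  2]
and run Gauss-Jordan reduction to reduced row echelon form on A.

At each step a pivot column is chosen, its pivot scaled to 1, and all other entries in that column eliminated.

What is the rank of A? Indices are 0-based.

[1] R0 <-> R1
[1] R0 /= -2  ⇒  (1, -3/2, -1)
[2] R1 /= 1  ⇒  (0, 1, -1)
     R0 -= -3/2·R1  ⇒  (1, 0, -5/2)

rank = 2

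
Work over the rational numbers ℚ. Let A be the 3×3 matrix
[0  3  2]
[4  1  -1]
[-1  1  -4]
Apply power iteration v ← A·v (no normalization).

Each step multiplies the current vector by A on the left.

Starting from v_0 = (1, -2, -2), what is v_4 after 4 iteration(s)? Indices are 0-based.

v_4 = (81, -448, 344)

v_0 = (1, -2, -2).
v_1 = A·v_0 = (-10, 4, 5).
v_2 = A·v_1 = (22, -41, -6).
v_3 = A·v_2 = (-135, 53, -39).
v_4 = A·v_3 = (81, -448, 344).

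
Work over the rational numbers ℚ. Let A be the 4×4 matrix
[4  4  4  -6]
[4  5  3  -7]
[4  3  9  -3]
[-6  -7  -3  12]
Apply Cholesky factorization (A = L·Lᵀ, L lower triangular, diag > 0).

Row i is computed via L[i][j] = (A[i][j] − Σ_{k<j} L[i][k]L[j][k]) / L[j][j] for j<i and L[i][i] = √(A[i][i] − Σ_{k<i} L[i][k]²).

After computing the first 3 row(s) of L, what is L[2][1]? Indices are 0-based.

Step 1: L[0][0] = √(4) = 2.
  L[1][0] = (4) / L[0][0] = 2.
Step 2: L[1][1] = √(1) = 1.
  L[2][0] = (4) / L[0][0] = 2.
  L[2][1] = (-1) / L[1][1] = -1.
Step 3: L[2][2] = √(4) = 2.

L[2][1] = -1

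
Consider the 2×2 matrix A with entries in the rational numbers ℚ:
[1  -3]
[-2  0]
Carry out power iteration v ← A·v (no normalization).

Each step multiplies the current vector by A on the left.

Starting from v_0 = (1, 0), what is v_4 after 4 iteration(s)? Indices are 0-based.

v_4 = (55, -26)

v_0 = (1, 0).
v_1 = A·v_0 = (1, -2).
v_2 = A·v_1 = (7, -2).
v_3 = A·v_2 = (13, -14).
v_4 = A·v_3 = (55, -26).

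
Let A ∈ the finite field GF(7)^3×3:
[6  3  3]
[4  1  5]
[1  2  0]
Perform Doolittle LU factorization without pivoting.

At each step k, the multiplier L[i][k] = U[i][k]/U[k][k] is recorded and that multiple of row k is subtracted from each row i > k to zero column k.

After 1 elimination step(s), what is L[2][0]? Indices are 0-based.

k=0: U[0][0]=6
  eliminate (1,0): mult=3, new row 1: (0, 6, 3); set L[1][0]=3
  eliminate (2,0): mult=6, new row 2: (0, 5, 3); set L[2][0]=6

L[2][0] = 6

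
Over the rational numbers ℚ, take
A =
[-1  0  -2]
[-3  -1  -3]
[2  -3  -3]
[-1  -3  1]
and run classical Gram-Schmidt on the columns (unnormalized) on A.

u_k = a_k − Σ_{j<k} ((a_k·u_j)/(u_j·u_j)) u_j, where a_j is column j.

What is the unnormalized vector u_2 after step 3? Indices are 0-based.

Step 1: u_0 = a_0 = (-1, -3, 2, -1).
Step 2: u_1 = a_1 − (0)·u_0 = (0, -1, -3, -3).
Step 3: u_2 = a_2 − (4/15)·u_0 − (9/19)·u_1 = (-26/15, -164/95, -602/285, 766/285).

u_2 = (-26/15, -164/95, -602/285, 766/285)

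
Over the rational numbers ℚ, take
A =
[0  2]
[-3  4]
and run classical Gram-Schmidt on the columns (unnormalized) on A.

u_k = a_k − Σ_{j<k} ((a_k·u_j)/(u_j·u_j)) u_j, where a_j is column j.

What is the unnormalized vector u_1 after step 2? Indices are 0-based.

Step 1: u_0 = a_0 = (0, -3).
Step 2: u_1 = a_1 − (-4/3)·u_0 = (2, 0).

u_1 = (2, 0)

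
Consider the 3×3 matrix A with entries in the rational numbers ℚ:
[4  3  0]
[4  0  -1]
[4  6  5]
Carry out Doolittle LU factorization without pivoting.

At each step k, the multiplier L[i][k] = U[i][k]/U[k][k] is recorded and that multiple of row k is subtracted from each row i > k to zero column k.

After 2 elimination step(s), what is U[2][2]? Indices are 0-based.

U[2][2] = 4

[col 0] pivot 4
  R1 -= 1*R0 → (0, -3, -1)  (L[1][0] := 1)
  R2 -= 1*R0 → (0, 3, 5)  (L[2][0] := 1)
[col 1] pivot -3
  R2 -= -1*R1 → (0, 0, 4)  (L[2][1] := -1)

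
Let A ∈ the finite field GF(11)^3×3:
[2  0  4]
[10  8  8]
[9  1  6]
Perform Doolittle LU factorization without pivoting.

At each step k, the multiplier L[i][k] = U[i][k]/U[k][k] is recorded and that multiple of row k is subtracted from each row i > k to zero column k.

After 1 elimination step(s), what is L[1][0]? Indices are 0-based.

k=0: U[0][0]=2
  eliminate (1,0): mult=5, new row 1: (0, 8, 10); set L[1][0]=5
  eliminate (2,0): mult=10, new row 2: (0, 1, 10); set L[2][0]=10

L[1][0] = 5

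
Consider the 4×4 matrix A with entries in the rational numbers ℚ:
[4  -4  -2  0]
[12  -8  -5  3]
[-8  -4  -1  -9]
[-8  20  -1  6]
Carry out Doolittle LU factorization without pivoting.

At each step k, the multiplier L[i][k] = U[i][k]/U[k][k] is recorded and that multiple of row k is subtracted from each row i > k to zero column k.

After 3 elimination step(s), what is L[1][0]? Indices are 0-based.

L[1][0] = 3

Step 1: pivot at (0,0) is 4.
  row1 ← row1 − (3)·row0  ⇒  L[1][0]=3, U row1=(0, 4, 1, 3)
  row2 ← row2 − (-2)·row0  ⇒  L[2][0]=-2, U row2=(0, -12, -5, -9)
  row3 ← row3 − (-2)·row0  ⇒  L[3][0]=-2, U row3=(0, 12, -5, 6)
Step 2: pivot at (1,1) is 4.
  row2 ← row2 − (-3)·row1  ⇒  L[2][1]=-3, U row2=(0, 0, -2, 0)
  row3 ← row3 − (3)·row1  ⇒  L[3][1]=3, U row3=(0, 0, -8, -3)
Step 3: pivot at (2,2) is -2.
  row3 ← row3 − (4)·row2  ⇒  L[3][2]=4, U row3=(0, 0, 0, -3)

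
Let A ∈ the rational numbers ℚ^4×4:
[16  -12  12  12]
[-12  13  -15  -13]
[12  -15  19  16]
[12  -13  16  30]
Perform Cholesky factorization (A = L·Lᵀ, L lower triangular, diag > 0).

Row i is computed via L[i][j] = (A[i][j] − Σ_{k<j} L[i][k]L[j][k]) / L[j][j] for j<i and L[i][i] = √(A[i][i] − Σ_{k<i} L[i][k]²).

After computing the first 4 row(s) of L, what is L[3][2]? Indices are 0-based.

L[3][2] = 1

Step 1: L[0][0] = √(16) = 4.
  L[1][0] = (-12) / L[0][0] = -3.
Step 2: L[1][1] = √(4) = 2.
  L[2][0] = (12) / L[0][0] = 3.
  L[2][1] = (-6) / L[1][1] = -3.
Step 3: L[2][2] = √(1) = 1.
  L[3][0] = (12) / L[0][0] = 3.
  L[3][1] = (-4) / L[1][1] = -2.
  L[3][2] = (1) / L[2][2] = 1.
Step 4: L[3][3] = √(16) = 4.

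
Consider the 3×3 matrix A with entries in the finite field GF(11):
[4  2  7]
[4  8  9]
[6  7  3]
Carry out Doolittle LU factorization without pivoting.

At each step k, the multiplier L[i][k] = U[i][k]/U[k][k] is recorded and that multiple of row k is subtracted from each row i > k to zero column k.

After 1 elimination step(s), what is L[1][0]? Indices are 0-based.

L[1][0] = 1

Step 1: pivot at (0,0) is 4.
  row1 ← row1 − (1)·row0  ⇒  L[1][0]=1, U row1=(0, 6, 2)
  row2 ← row2 − (7)·row0  ⇒  L[2][0]=7, U row2=(0, 4, 9)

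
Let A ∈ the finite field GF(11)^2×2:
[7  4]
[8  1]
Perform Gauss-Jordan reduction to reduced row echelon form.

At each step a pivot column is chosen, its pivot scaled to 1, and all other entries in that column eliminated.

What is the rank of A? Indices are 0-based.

rank = 2

pivot(0,0)=7: scale R0 → (1, 10)
  clear (1,0): R1 −= (8)R0 → (0, 9)
pivot(1,1)=9: scale R1 → (0, 1)
  clear (0,1): R0 −= (10)R1 → (1, 0)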